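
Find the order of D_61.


|D_n| = 2n (n rotations and n reflections)
|D_61| = 2×61 = 122

|D_61| = 122


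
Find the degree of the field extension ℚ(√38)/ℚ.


√38 has minimal polynomial x² - 38 (irreducible over ℚ since 38 is squarefree)

[ℚ(√38)/ℚ] = 2


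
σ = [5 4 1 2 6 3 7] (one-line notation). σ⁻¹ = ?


To find σ⁻¹, swap domain and range:
σ(1) = 5 → σ⁻¹(5) = 1
σ(2) = 4 → σ⁻¹(4) = 2
σ(3) = 1 → σ⁻¹(1) = 3
σ(4) = 2 → σ⁻¹(2) = 4
σ(5) = 6 → σ⁻¹(6) = 5
σ(6) = 3 → σ⁻¹(3) = 6
σ(7) = 7 → σ⁻¹(7) = 7

σ⁻¹ = [3 4 6 2 1 5 7]


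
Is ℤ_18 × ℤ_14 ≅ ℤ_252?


Comparing ℤ_18 × ℤ_14 and ℤ_252:
gcd(18,14) = 2 ≠ 1. Max element order in ℤ_18×ℤ_14 is lcm(18,14) = 126 < 252, so it has no element of order 252

No, ℤ_18 × ℤ_14 ≇ ℤ_252


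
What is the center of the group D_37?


Z(G) = {g ∈ G | gx = xg for all x ∈ G}
For odd n, Z(D_n) = {e}: no nontrivial rotation commutes with all reflections

Z(D_37) = {e}


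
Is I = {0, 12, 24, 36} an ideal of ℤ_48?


Check ideal conditions for I = {0, 12, 24, 36} in ℤ_48:
(1) I is an additive subgroup? Yes
(2) For r ∈ ℤ_48 and a ∈ I: r·a ∈ I? Yes

Yes, I is an ideal of ℤ_48


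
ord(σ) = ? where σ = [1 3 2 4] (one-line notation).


Cycle decomposition: (2 3)
Cycle lengths: 2
Order = lcm(2) = 2

ord(σ) = 2


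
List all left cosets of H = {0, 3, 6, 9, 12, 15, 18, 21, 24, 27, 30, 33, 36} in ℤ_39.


H = {0, 3, 6, 9, 12, 15, 18, 21, 24, 27, 30, 33, 36}, |H| = 13
Number of cosets = |G|/|H| = 39/13 = 3
0 + H = {0, 3, 6, 9, 12, 15, 18, 21, 24, 27, 30, 33, 36}
1 + H = {1, 4, 7, 10, 13, 16, 19, 22, 25, 28, 31, 34, 37}
2 + H = {2, 5, 8, 11, 14, 17, 20, 23, 26, 29, 32, 35, 38}

Cosets: 0+H={0,3,6,9,12,15,18,21,24,27,30,33,36}; 1+H={1,4,7,10,13,16,19,22,25,28,31,34,37}; 2+H={2,5,8,11,14,17,20,23,26,29,32,35,38}


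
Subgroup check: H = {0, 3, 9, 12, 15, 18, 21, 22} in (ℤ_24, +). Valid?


Subgroup test for H = {0, 3, 9, 12, 15, 18, 21, 22} in (ℤ_24, +):
(1) 0 ∈ H? Yes
(2) Closure: for all a,b ∈ H, (a+b) mod 24 ∈ H? No  [counterexample: 3 + 3 = 6 ∉ H]
(3) Inverses: for all a ∈ H, -a mod 24 ∈ H? No

No, H is not a subgroup of ℤ_24


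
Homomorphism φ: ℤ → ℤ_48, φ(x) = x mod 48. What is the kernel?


Kernel = preimage of identity
ker(φ) = {x ∈ ℤ : x ≡ 0 (mod 48)} = 48ℤ = {0, ±48, ±96, ...}

ker(φ) = 48ℤ


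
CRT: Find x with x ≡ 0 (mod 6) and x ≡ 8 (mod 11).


m₁ = 6, m₂ = 11, gcd = 1, so CRT applies. M = m₁·m₂ = 66
Let M₁ = M/m₁ = 11, M₂ = M/m₂ = 6
Find y₁ ≡ M₁⁻¹ (mod m₁): 11⁻¹ ≡ 5 (mod 6)
Find y₂ ≡ M₂⁻¹ (mod m₂): 6⁻¹ ≡ 2 (mod 11)
x = a₁·M₁·y₁ + a₂·M₂·y₂ = 0·11·5 + 8·6·2 = 96
Reduce mod 66: x ≡ 30
Check: 30 mod 6 = 0 ✓, 30 mod 11 = 8 ✓

x ≡ 30 (mod 66)


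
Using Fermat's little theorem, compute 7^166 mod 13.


Fermat's little theorem: if p is prime and gcd(a,p)=1, then a^(p-1) ≡ 1 (mod p)
p = 13 is prime, gcd(7,13) = 1
Reduce exponent: 166 mod 12 = 10
So 7^166 ≡ 7^10 (mod 13)
7^10 mod 13 = 4

7^166 ≡ 4 (mod 13)


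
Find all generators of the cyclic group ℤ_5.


g generates ℤ_n iff gcd(g,n) = 1
Checking each g ∈ {1,...,4}:
gcd(1,5) = 1
gcd(2,5) = 1
gcd(3,5) = 1
gcd(4,5) = 1
Generators: {1, 2, 3, 4}
Number of generators = φ(5) = 4

Generators of ℤ_5 = {1, 2, 3, 4}


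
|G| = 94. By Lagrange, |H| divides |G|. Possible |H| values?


Lagrange's theorem: |H| divides |G|
|G| = 94
Divisors of 94: 1, 2, 47, 94

Possible subgroup orders: {1, 2, 47, 94}


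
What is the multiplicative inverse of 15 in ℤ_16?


Use the extended Euclidean algorithm to write 1 = 15·s + 16·t; then s mod 16 is the inverse.
Euclidean algorithm:
  15 = 0·16 + 15
  16 = 1·15 + 1
  15 = 15·1 + 0
gcd(15,16) = 1
Back-substitution gives: 15·(-1) + 16·(1) = 1
So 15⁻¹ ≡ -1 ≡ 15 (mod 16)
Check: 15 × 15 = 225 ≡ 1 (mod 16) ✓

15⁻¹ ≡ 15 (mod 16)


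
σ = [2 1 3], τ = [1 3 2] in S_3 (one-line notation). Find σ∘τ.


σ∘τ: apply τ first, then σ
1 →τ 1 →σ 2
2 →τ 3 →σ 3
3 →τ 2 →σ 1

σ∘τ = [2 3 1]


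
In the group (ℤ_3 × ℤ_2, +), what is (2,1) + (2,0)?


Operation: componentwise addition mod (3, 2)
(2,1) + (2,0) = ((a₁+b₁) mod 3, (a₂+b₂) mod 2) with a = (2,1), b = (2,0)

(2,1) + (2,0) = (1,1)


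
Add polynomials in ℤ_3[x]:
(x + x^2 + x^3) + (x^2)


Add coefficients mod 3:
x^0: 0 + 0 = 0 (mod 3)
x^1: 1 + 0 = 1 (mod 3)
x^2: 1 + 1 = 2 (mod 3)
x^3: 1 + 0 = 1 (mod 3)
Result: x + 2x^2 + x^3

f + g = x + 2x^2 + x^3


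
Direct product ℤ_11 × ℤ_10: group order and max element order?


|ℤ_11 × ℤ_10| = 11 × 10 = 110
Max element order = lcm(11,10) = 110
Cyclic? Yes (gcd=1)

|ℤ_11×ℤ_10| = 110, max element order = 110


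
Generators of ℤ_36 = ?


g generates ℤ_n iff gcd(g,n) = 1
Prime factors of 36: 2, 3
Generators are g ∈ {1,...,35} not divisible by any of these primes.
Generators: {1, 5, 7, 11, 13, 17, 19, 23, 25, 29, 31, 35}
Number of generators = φ(36) = 12

Generators of ℤ_36 = {1, 5, 7, 11, 13, 17, 19, 23, 25, 29, 31, 35}


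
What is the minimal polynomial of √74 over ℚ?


√74 satisfies x² - 74 = 0, irreducible over ℚ since 74 is squarefree

Minimal polynomial: x² - 74


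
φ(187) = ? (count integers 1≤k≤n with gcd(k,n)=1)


Factor n: 187 = 11 × 17
φ(n) = n · ∏(1 - 1/p) over distinct primes p | n
φ(187) = 187 · (1 - 1/11) · (1 - 1/17) = 160

φ(187) = 160


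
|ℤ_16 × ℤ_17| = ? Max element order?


|ℤ_16 × ℤ_17| = 16 × 17 = 272
Max element order = lcm(16,17) = 272
Cyclic? Yes (gcd=1)

|ℤ_16×ℤ_17| = 272, max element order = 272


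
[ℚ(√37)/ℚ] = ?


√37 has minimal polynomial x² - 37 (irreducible over ℚ since 37 is squarefree)

[ℚ(√37)/ℚ] = 2


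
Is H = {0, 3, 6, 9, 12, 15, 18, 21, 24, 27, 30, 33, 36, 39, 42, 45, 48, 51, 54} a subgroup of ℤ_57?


Subgroup test for H = {0, 3, 6, 9, 12, 15, 18, 21, 24, 27, 30, 33, 36, 39, 42, 45, 48, 51, 54} in (ℤ_57, +):
(1) 0 ∈ H? Yes
(2) Closure: for all a,b ∈ H, (a+b) mod 57 ∈ H? Yes
(3) Inverses: for all a ∈ H, -a mod 57 ∈ H? Yes

Yes, H is a subgroup of ℤ_57


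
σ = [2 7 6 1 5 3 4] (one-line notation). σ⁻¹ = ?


To find σ⁻¹, swap domain and range:
σ(1) = 2 → σ⁻¹(2) = 1
σ(2) = 7 → σ⁻¹(7) = 2
σ(3) = 6 → σ⁻¹(6) = 3
σ(4) = 1 → σ⁻¹(1) = 4
σ(5) = 5 → σ⁻¹(5) = 5
σ(6) = 3 → σ⁻¹(3) = 6
σ(7) = 4 → σ⁻¹(4) = 7

σ⁻¹ = [4 1 6 7 5 3 2]


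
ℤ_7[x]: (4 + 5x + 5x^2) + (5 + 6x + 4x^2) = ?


Add coefficients mod 7:
x^0: 4 + 5 = 2 (mod 7)
x^1: 5 + 6 = 4 (mod 7)
x^2: 5 + 4 = 2 (mod 7)
Result: 2 + 4x + 2x^2

f + g = 2 + 4x + 2x^2


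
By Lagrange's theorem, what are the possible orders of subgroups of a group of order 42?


Lagrange's theorem: |H| divides |G|
|G| = 42
Divisors of 42: 1, 2, 3, 6, 7, 14, 21, 42

Possible subgroup orders: {1, 2, 3, 6, 7, 14, 21, 42}


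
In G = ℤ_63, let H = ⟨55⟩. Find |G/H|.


|⟨55⟩| = n / gcd(55, 63) = 63 / 1 = 63
H is normal (ℤ_63 is abelian).
|G/H| = |G| / |H| = 63 / 63 = 1

|G/H| = 1


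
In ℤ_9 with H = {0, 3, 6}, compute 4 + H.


4 + H = {4 + h (mod 9) : h ∈ H}
4+0=4, 4+3=7, 4+6=1
4 + H = {1, 4, 7} = 1 + H

4 + H = {1, 4, 7}


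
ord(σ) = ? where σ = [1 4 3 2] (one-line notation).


Cycle decomposition: (2 4)
Cycle lengths: 2
Order = lcm(2) = 2

ord(σ) = 2


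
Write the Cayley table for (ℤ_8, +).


Elements: {0, 1, 2, 3, 4, 5, 6, 7}
Operation: addition mod 8
Entry (a, b) = (a + b) mod 8

Cayley table:
  | 0 | 1 | 2 | 3 | 4 | 5 | 6 | 7
0 | 0 | 1 | 2 | 3 | 4 | 5 | 6 | 7
1 | 1 | 2 | 3 | 4 | 5 | 6 | 7 | 0
2 | 2 | 3 | 4 | 5 | 6 | 7 | 0 | 1
3 | 3 | 4 | 5 | 6 | 7 | 0 | 1 | 2
4 | 4 | 5 | 6 | 7 | 0 | 1 | 2 | 3
5 | 5 | 6 | 7 | 0 | 1 | 2 | 3 | 4
6 | 6 | 7 | 0 | 1 | 2 | 3 | 4 | 5
7 | 7 | 0 | 1 | 2 | 3 | 4 | 5 | 6


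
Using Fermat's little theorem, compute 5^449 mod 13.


Fermat's little theorem: if p is prime and gcd(a,p)=1, then a^(p-1) ≡ 1 (mod p)
p = 13 is prime, gcd(5,13) = 1
Reduce exponent: 449 mod 12 = 5
So 5^449 ≡ 5^5 (mod 13)
5^5 mod 13 = 5

5^449 ≡ 5 (mod 13)


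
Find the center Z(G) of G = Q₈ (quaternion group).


Z(G) = {g ∈ G | gx = xg for all x ∈ G}
In Q₈ = {±1, ±i, ±j, ±k}, only ±1 commute with every element

Z(Q₈ (quaternion group)) = {1, -1}


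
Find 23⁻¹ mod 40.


Use the extended Euclidean algorithm to write 1 = 23·s + 40·t; then s mod 40 is the inverse.
Euclidean algorithm:
  23 = 0·40 + 23
  40 = 1·23 + 17
  23 = 1·17 + 6
  17 = 2·6 + 5
  6 = 1·5 + 1
  5 = 5·1 + 0
gcd(23,40) = 1
Back-substitution gives: 23·(7) + 40·(-4) = 1
So 23⁻¹ ≡ 7 ≡ 7 (mod 40)
Check: 23 × 7 = 161 ≡ 1 (mod 40) ✓

23⁻¹ ≡ 7 (mod 40)


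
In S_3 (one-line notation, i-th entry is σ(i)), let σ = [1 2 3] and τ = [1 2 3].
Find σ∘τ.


σ∘τ: apply τ first, then σ
1 →τ 1 →σ 1
2 →τ 2 →σ 2
3 →τ 3 →σ 3

σ∘τ = [1 2 3]


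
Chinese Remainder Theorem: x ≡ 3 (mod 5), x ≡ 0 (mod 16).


m₁ = 5, m₂ = 16, gcd = 1, so CRT applies. M = m₁·m₂ = 80
Let M₁ = M/m₁ = 16, M₂ = M/m₂ = 5
Find y₁ ≡ M₁⁻¹ (mod m₁): 16⁻¹ ≡ 1 (mod 5)
Find y₂ ≡ M₂⁻¹ (mod m₂): 5⁻¹ ≡ 13 (mod 16)
x = a₁·M₁·y₁ + a₂·M₂·y₂ = 3·16·1 + 0·5·13 = 48
Reduce mod 80: x ≡ 48
Check: 48 mod 5 = 3 ✓, 48 mod 16 = 0 ✓

x ≡ 48 (mod 80)


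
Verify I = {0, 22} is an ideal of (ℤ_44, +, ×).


Check ideal conditions for I = {0, 22} in ℤ_44:
(1) I is an additive subgroup? Yes
(2) For r ∈ ℤ_44 and a ∈ I: r·a ∈ I? Yes

Yes, I is an ideal of ℤ_44


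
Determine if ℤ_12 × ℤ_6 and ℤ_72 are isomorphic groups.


Comparing ℤ_12 × ℤ_6 and ℤ_72:
gcd(12,6) = 6 ≠ 1. Max element order in ℤ_12×ℤ_6 is lcm(12,6) = 12 < 72, so it has no element of order 72

No, ℤ_12 × ℤ_6 ≇ ℤ_72


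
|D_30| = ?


|D_n| = 2n (n rotations and n reflections)
|D_30| = 2×30 = 60

|D_30| = 60


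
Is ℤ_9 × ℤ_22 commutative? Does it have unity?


Direct product ring; commutative with unity (1,1); but (1,0)·(0,1) = (0,0) gives zero divisors, so not an integral domain
Commutative: Yes
Integral domain: No
Has unity: Yes

ℤ_9 × ℤ_22: Commutative=Yes, Unity=Yes


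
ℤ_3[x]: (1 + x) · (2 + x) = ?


Expand and collect like terms; reduce coefficients mod 3:
x^0: 1·2 = 2 ≡ 2 (mod 3)
x^1: 1·1 + 1·2 = 3 ≡ 0 (mod 3)
x^2: 1·1 = 1 ≡ 1 (mod 3)
Result: 2 + x^2

f · g = 2 + x^2


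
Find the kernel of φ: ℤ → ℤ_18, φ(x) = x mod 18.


Kernel = preimage of identity
ker(φ) = {x ∈ ℤ : x ≡ 0 (mod 18)} = 18ℤ = {0, ±18, ±36, ...}

ker(φ) = 18ℤ


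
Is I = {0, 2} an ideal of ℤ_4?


Check ideal conditions for I = {0, 2} in ℤ_4:
(1) I is an additive subgroup? Yes
(2) For r ∈ ℤ_4 and a ∈ I: r·a ∈ I? Yes

Yes, I is an ideal of ℤ_4


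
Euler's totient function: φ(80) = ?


Factor n: 80 = 2^4 × 5
φ(n) = n · ∏(1 - 1/p) over distinct primes p | n
φ(80) = 80 · (1 - 1/2) · (1 - 1/5) = 32

φ(80) = 32


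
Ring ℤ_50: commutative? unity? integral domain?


ℤ_50 is a commutative ring with unity 1; 50 = 2×25 is composite, so 2·25 ≡ 0 gives zero divisors (not an integral domain)
Commutative: Yes
Integral domain: No
Has unity: Yes

ℤ_50: Commutative=Yes, Unity=Yes


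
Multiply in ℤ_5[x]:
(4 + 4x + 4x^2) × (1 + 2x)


Expand and collect like terms; reduce coefficients mod 5:
x^0: 4·1 = 4 ≡ 4 (mod 5)
x^1: 4·2 + 4·1 = 12 ≡ 2 (mod 5)
x^2: 4·2 + 4·1 = 12 ≡ 2 (mod 5)
x^3: 4·2 = 8 ≡ 3 (mod 5)
Result: 4 + 2x + 2x^2 + 3x^3

f · g = 4 + 2x + 2x^2 + 3x^3


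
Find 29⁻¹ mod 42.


Use the extended Euclidean algorithm to write 1 = 29·s + 42·t; then s mod 42 is the inverse.
Euclidean algorithm:
  29 = 0·42 + 29
  42 = 1·29 + 13
  29 = 2·13 + 3
  13 = 4·3 + 1
  3 = 3·1 + 0
gcd(29,42) = 1
Back-substitution gives: 29·(-13) + 42·(9) = 1
So 29⁻¹ ≡ -13 ≡ 29 (mod 42)
Check: 29 × 29 = 841 ≡ 1 (mod 42) ✓

29⁻¹ ≡ 29 (mod 42)


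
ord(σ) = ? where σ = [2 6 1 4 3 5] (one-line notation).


Cycle decomposition: (1 2 6 5 3)
Cycle lengths: 5
Order = lcm(5) = 5

ord(σ) = 5


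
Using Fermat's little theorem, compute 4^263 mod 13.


Fermat's little theorem: if p is prime and gcd(a,p)=1, then a^(p-1) ≡ 1 (mod p)
p = 13 is prime, gcd(4,13) = 1
Reduce exponent: 263 mod 12 = 11
So 4^263 ≡ 4^11 (mod 13)
4^11 mod 13 = 10

4^263 ≡ 10 (mod 13)


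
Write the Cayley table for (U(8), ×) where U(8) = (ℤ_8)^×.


Elements: {1, 3, 5, 7}
Operation: multiplication mod 8
Entry (a, b) = (a × b) mod 8

Cayley table:
  | 1 | 3 | 5 | 7
1 | 1 | 3 | 5 | 7
3 | 3 | 1 | 7 | 5
5 | 5 | 7 | 1 | 3
7 | 7 | 5 | 3 | 1


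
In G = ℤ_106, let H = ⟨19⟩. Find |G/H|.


|⟨19⟩| = n / gcd(19, 106) = 106 / 1 = 106
H is normal (ℤ_106 is abelian).
|G/H| = |G| / |H| = 106 / 106 = 1

|G/H| = 1


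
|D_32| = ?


|D_n| = 2n (n rotations and n reflections)
|D_32| = 2×32 = 64

|D_32| = 64


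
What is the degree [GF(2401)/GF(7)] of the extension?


GF(2401) = GF(7^4), so the extension degree is 4

[GF(2401)/GF(7)] = 4


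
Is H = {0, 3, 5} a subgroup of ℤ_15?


Subgroup test for H = {0, 3, 5} in (ℤ_15, +):
(1) 0 ∈ H? Yes
(2) Closure: for all a,b ∈ H, (a+b) mod 15 ∈ H? No  [counterexample: 3 + 3 = 6 ∉ H]
(3) Inverses: for all a ∈ H, -a mod 15 ∈ H? No

No, H is not a subgroup of ℤ_15


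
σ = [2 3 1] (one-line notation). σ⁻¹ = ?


To find σ⁻¹, swap domain and range:
σ(1) = 2 → σ⁻¹(2) = 1
σ(2) = 3 → σ⁻¹(3) = 2
σ(3) = 1 → σ⁻¹(1) = 3

σ⁻¹ = [3 1 2]


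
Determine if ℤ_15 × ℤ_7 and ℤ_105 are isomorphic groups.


Comparing ℤ_15 × ℤ_7 and ℤ_105:
gcd(15,7) = 1, so ℤ_15 × ℤ_7 ≅ ℤ_105 (CRT)

Yes, ℤ_15 × ℤ_7 ≅ ℤ_105


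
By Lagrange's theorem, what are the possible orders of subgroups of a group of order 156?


Lagrange's theorem: |H| divides |G|
|G| = 156
Divisors of 156: 1, 2, 3, 4, 6, 12, 13, 26, 39, 52, 78, 156

Possible subgroup orders: {1, 2, 3, 4, 6, 12, 13, 26, 39, 52, 78, 156}


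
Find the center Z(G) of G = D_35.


Z(G) = {g ∈ G | gx = xg for all x ∈ G}
For odd n, Z(D_n) = {e}: no nontrivial rotation commutes with all reflections

Z(D_35) = {e}


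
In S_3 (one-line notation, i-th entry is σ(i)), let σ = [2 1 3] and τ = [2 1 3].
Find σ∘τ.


σ∘τ: apply τ first, then σ
1 →τ 2 →σ 1
2 →τ 1 →σ 2
3 →τ 3 →σ 3

σ∘τ = [1 2 3]


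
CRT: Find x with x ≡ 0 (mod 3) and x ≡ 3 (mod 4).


m₁ = 3, m₂ = 4, gcd = 1, so CRT applies. M = m₁·m₂ = 12
Let M₁ = M/m₁ = 4, M₂ = M/m₂ = 3
Find y₁ ≡ M₁⁻¹ (mod m₁): 4⁻¹ ≡ 1 (mod 3)
Find y₂ ≡ M₂⁻¹ (mod m₂): 3⁻¹ ≡ 3 (mod 4)
x = a₁·M₁·y₁ + a₂·M₂·y₂ = 0·4·1 + 3·3·3 = 27
Reduce mod 12: x ≡ 3
Check: 3 mod 3 = 0 ✓, 3 mod 4 = 3 ✓

x ≡ 3 (mod 12)


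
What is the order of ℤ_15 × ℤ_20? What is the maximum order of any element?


|ℤ_15 × ℤ_20| = 15 × 20 = 300
Max element order = lcm(15,20) = 60
Cyclic? No (gcd=5)

|ℤ_15×ℤ_20| = 300, max element order = 60


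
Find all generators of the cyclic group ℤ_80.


g generates ℤ_n iff gcd(g,n) = 1
Prime factors of 80: 2, 5
Generators are g ∈ {1,...,79} not divisible by any of these primes.
Generators: {1, 3, 7, 9, 11, 13, 17, 19, 21, 23, 27, 29, 31, 33, 37, 39, 41, 43, 47, 49, 51, 53, 57, 59, 61, 63, 67, 69, 71, 73, 77, 79}
Number of generators = φ(80) = 32

Generators of ℤ_80 = {1, 3, 7, 9, 11, 13, 17, 19, 21, 23, 27, 29, 31, 33, 37, 39, 41, 43, 47, 49, 51, 53, 57, 59, 61, 63, 67, 69, 71, 73, 77, 79}


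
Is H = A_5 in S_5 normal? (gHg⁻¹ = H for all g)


H = A_5 in S_5
A_5 has index 2 in S_5, and every subgroup of index 2 is normal

Yes, normal subgroup


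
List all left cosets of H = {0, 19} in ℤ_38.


H = {0, 19}, |H| = 2
Number of cosets = |G|/|H| = 38/2 = 19
0 + H = {0, 19}
1 + H = {1, 20}
2 + H = {2, 21}
3 + H = {3, 22}
4 + H = {4, 23}
5 + H = {5, 24}
6 + H = {6, 25}
7 + H = {7, 26}
8 + H = {8, 27}
9 + H = {9, 28}
10 + H = {10, 29}
11 + H = {11, 30}
12 + H = {12, 31}
13 + H = {13, 32}
14 + H = {14, 33}
15 + H = {15, 34}
16 + H = {16, 35}
17 + H = {17, 36}
18 + H = {18, 37}

Cosets: 0+H={0,19}; 1+H={1,20}; 2+H={2,21}; 3+H={3,22}; 4+H={4,23}; 5+H={5,24}; 6+H={6,25}; 7+H={7,26}; 8+H={8,27}; 9+H={9,28}; 10+H={10,29}; 11+H={11,30}; 12+H={12,31}; 13+H={13,32}; 14+H={14,33}; 15+H={15,34}; 16+H={16,35}; 17+H={17,36}; 18+H={18,37}


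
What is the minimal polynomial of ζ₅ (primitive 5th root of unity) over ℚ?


ζ₅ is a root of Φ₅(x) = x⁴ + x³ + x² + x + 1, irreducible over ℚ

Minimal polynomial: x⁴ + x³ + x² + x + 1


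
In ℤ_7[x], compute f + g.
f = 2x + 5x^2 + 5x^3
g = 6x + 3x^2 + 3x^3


Add coefficients mod 7:
x^0: 0 + 0 = 0 (mod 7)
x^1: 2 + 6 = 1 (mod 7)
x^2: 5 + 3 = 1 (mod 7)
x^3: 5 + 3 = 1 (mod 7)
Result: x + x^2 + x^3

f + g = x + x^2 + x^3


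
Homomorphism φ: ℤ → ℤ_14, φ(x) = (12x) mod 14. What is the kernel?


Kernel = preimage of identity
ker(φ) = {x ∈ ℤ : 12x ≡ 0 (mod 14)}. gcd(12,14) = 2, so 12x ≡ 0 (mod 14) ⟺ x ≡ 0 (mod 14/2 = 7). Hence ker(φ) = 7ℤ

ker(φ) = 7ℤ


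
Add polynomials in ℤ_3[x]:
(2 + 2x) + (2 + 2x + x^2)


Add coefficients mod 3:
x^0: 2 + 2 = 1 (mod 3)
x^1: 2 + 2 = 1 (mod 3)
x^2: 0 + 1 = 1 (mod 3)
Result: 1 + x + x^2

f + g = 1 + x + x^2


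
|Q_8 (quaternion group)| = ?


Q_8 = {±1, ±i, ±j, ±k}
|Q_8| = 8

|Q_8 (quaternion group)| = 8


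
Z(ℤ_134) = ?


Z(G) = {g ∈ G | gx = xg for all x ∈ G}
ℤ_134 is abelian, so Z(G) = G

Z(ℤ_134) = ℤ_134


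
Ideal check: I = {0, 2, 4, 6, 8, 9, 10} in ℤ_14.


Check ideal conditions for I = {0, 2, 4, 6, 8, 9, 10} in ℤ_14:
(1) I is an additive subgroup? No
(2) For r ∈ ℤ_14 and a ∈ I: r·a ∈ I? No  [counterexample: r=2, a=6, r·a mod 14 = 12 ∉ I]

No, I is not an ideal of ℤ_14


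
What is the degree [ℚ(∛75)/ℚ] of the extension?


∛75 has minimal polynomial x³ - 75 (irreducible over ℚ since 75 is not a perfect cube)

[ℚ(∛75)/ℚ] = 3


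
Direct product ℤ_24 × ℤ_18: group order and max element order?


|ℤ_24 × ℤ_18| = 24 × 18 = 432
Max element order = lcm(24,18) = 72
Cyclic? No (gcd=6)

|ℤ_24×ℤ_18| = 432, max element order = 72


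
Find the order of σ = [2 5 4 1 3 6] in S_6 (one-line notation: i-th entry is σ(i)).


Cycle decomposition: (1 2 5 3 4)
Cycle lengths: 5
Order = lcm(5) = 5

ord(σ) = 5


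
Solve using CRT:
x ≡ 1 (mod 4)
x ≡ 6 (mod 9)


m₁ = 4, m₂ = 9, gcd = 1, so CRT applies. M = m₁·m₂ = 36
Let M₁ = M/m₁ = 9, M₂ = M/m₂ = 4
Find y₁ ≡ M₁⁻¹ (mod m₁): 9⁻¹ ≡ 1 (mod 4)
Find y₂ ≡ M₂⁻¹ (mod m₂): 4⁻¹ ≡ 7 (mod 9)
x = a₁·M₁·y₁ + a₂·M₂·y₂ = 1·9·1 + 6·4·7 = 177
Reduce mod 36: x ≡ 33
Check: 33 mod 4 = 1 ✓, 33 mod 9 = 6 ✓

x ≡ 33 (mod 36)


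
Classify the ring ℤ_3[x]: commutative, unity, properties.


ℤ_3 is a field (n prime), so ℤ_3[x] is a commutative integral domain with unity
Commutative: Yes
Integral domain: Yes
Has unity: Yes

ℤ_3[x]: Commutative=Yes, Unity=Yes


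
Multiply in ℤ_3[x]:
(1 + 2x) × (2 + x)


Expand and collect like terms; reduce coefficients mod 3:
x^0: 1·2 = 2 ≡ 2 (mod 3)
x^1: 1·1 + 2·2 = 5 ≡ 2 (mod 3)
x^2: 2·1 = 2 ≡ 2 (mod 3)
Result: 2 + 2x + 2x^2

f · g = 2 + 2x + 2x^2


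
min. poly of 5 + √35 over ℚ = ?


Let α = 5 + √35. Then α - 5 = √35, so (α - 5)² = 35, giving α² - 10α - 10 = 0. Degree 2 and α ∉ ℚ, so this is the minimal polynomial.

Minimal polynomial: x² - 10x - 10


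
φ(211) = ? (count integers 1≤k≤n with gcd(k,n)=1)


Factor n: 211 = 211
φ(n) = n · ∏(1 - 1/p) over distinct primes p | n
φ(211) = 211 · (1 - 1/211) = 210

φ(211) = 210


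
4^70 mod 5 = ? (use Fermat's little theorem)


Fermat's little theorem: if p is prime and gcd(a,p)=1, then a^(p-1) ≡ 1 (mod p)
p = 5 is prime, gcd(4,5) = 1
Reduce exponent: 70 mod 4 = 2
So 4^70 ≡ 4^2 (mod 5)
4^2 mod 5 = 1

4^70 ≡ 1 (mod 5)


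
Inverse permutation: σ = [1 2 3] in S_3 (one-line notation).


To find σ⁻¹, swap domain and range:
σ(1) = 1 → σ⁻¹(1) = 1
σ(2) = 2 → σ⁻¹(2) = 2
σ(3) = 3 → σ⁻¹(3) = 3

σ⁻¹ = [1 2 3]


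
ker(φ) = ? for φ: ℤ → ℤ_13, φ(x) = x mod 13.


Kernel = preimage of identity
ker(φ) = {x ∈ ℤ : x ≡ 0 (mod 13)} = 13ℤ = {0, ±13, ±26, ...}

ker(φ) = 13ℤ


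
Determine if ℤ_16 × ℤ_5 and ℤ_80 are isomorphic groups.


Comparing ℤ_16 × ℤ_5 and ℤ_80:
gcd(16,5) = 1, so ℤ_16 × ℤ_5 ≅ ℤ_80 (CRT)

Yes, ℤ_16 × ℤ_5 ≅ ℤ_80


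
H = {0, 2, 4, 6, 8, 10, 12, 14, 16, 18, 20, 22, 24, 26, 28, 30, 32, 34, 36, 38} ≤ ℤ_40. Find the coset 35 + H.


35 + H = {35 + h (mod 40) : h ∈ H}
35+0=35, 35+2=37, 35+4=39, 35+6=1, 35+8=3, 35+10=5, 35+12=7, 35+14=9, 35+16=11, 35+18=13, 35+20=15, 35+22=17, 35+24=19, 35+26=21, 35+28=23, 35+30=25, 35+32=27, 35+34=29, 35+36=31, 35+38=33
35 + H = {1, 3, 5, 7, 9, 11, 13, 15, 17, 19, 21, 23, 25, 27, 29, 31, 33, 35, 37, 39} = 1 + H

35 + H = {1, 3, 5, 7, 9, 11, 13, 15, 17, 19, 21, 23, 25, 27, 29, 31, 33, 35, 37, 39}


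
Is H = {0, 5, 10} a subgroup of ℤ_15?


Subgroup test for H = {0, 5, 10} in (ℤ_15, +):
(1) 0 ∈ H? Yes
(2) Closure: for all a,b ∈ H, (a+b) mod 15 ∈ H? Yes
(3) Inverses: for all a ∈ H, -a mod 15 ∈ H? Yes

Yes, H is a subgroup of ℤ_15


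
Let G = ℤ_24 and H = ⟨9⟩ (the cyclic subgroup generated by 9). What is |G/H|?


|⟨9⟩| = n / gcd(9, 24) = 24 / 3 = 8
H is normal (ℤ_24 is abelian).
|G/H| = |G| / |H| = 24 / 8 = 3

|G/H| = 3


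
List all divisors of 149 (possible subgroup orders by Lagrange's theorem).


Lagrange's theorem: |H| divides |G|
|G| = 149
Divisors of 149: 1, 149

Possible subgroup orders: {1, 149}


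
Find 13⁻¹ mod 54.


Use the extended Euclidean algorithm to write 1 = 13·s + 54·t; then s mod 54 is the inverse.
Euclidean algorithm:
  13 = 0·54 + 13
  54 = 4·13 + 2
  13 = 6·2 + 1
  2 = 2·1 + 0
gcd(13,54) = 1
Back-substitution gives: 13·(25) + 54·(-6) = 1
So 13⁻¹ ≡ 25 ≡ 25 (mod 54)
Check: 13 × 25 = 325 ≡ 1 (mod 54) ✓

13⁻¹ ≡ 25 (mod 54)


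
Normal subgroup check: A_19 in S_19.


H = A_19 in S_19
A_19 has index 2 in S_19, and every subgroup of index 2 is normal

Yes, normal subgroup


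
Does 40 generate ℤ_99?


g generates ℤ_n iff gcd(g, n) = 1
gcd(40, 99) = 1
Since gcd = 1, 40 is a generator.

Yes, 40 generates ℤ_99


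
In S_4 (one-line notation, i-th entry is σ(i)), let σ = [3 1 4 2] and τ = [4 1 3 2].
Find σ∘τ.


σ∘τ: apply τ first, then σ
1 →τ 4 →σ 2
2 →τ 1 →σ 3
3 →τ 3 →σ 4
4 →τ 2 →σ 1

σ∘τ = [2 3 4 1]


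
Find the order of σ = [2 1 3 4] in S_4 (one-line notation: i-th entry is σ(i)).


Cycle decomposition: (1 2)
Cycle lengths: 2
Order = lcm(2) = 2

ord(σ) = 2


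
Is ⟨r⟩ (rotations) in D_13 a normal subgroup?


H = ⟨r⟩ (rotations) in D_13
The rotation subgroup ⟨r⟩ has index 2 in D_13, so it is normal

Yes, normal subgroup


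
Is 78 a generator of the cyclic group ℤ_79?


g generates ℤ_n iff gcd(g, n) = 1
gcd(78, 79) = 1
Since gcd = 1, 78 is a generator.

Yes, 78 generates ℤ_79


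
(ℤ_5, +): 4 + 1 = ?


Operation: addition mod 5
4 + 1 = (a + b) mod 5 with a = 4, b = 1

4 + 1 = 0


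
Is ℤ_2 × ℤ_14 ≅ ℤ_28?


Comparing ℤ_2 × ℤ_14 and ℤ_28:
gcd(2,14) = 2 ≠ 1. Max element order in ℤ_2×ℤ_14 is lcm(2,14) = 14 < 28, so it has no element of order 28

No, ℤ_2 × ℤ_14 ≇ ℤ_28


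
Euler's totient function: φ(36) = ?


Factor n: 36 = 2^2 × 3^2
φ(n) = n · ∏(1 - 1/p) over distinct primes p | n
φ(36) = 36 · (1 - 1/2) · (1 - 1/3) = 12

φ(36) = 12


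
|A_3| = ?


|A_n| = n!/2 (even permutations)
|A_3| = 3!/2 = 6/2 = 3

|A_3| = 3


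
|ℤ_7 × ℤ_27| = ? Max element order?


|ℤ_7 × ℤ_27| = 7 × 27 = 189
Max element order = lcm(7,27) = 189
Cyclic? Yes (gcd=1)

|ℤ_7×ℤ_27| = 189, max element order = 189


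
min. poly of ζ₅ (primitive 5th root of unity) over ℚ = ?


ζ₅ is a root of Φ₅(x) = x⁴ + x³ + x² + x + 1, irreducible over ℚ

Minimal polynomial: x⁴ + x³ + x² + x + 1


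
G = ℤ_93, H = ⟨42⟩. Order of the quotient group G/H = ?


|⟨42⟩| = n / gcd(42, 93) = 93 / 3 = 31
H is normal (ℤ_93 is abelian).
|G/H| = |G| / |H| = 93 / 31 = 3

|G/H| = 3


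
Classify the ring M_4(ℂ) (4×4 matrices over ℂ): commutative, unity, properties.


Matrix multiplication is non-commutative for n ≥ 2; the identity matrix I is the unity; singular matrices give zero divisors, so not an integral domain
Commutative: No
Integral domain: No
Has unity: Yes

M_4(ℂ) (4×4 matrices over ℂ): Commutative=No, Unity=Yes


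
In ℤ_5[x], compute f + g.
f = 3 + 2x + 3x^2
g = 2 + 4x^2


Add coefficients mod 5:
x^0: 3 + 2 = 0 (mod 5)
x^1: 2 + 0 = 2 (mod 5)
x^2: 3 + 4 = 2 (mod 5)
Result: 2x + 2x^2

f + g = 2x + 2x^2


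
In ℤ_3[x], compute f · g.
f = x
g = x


Expand and collect like terms; reduce coefficients mod 3:
x^0: 0·0 = 0 ≡ 0 (mod 3)
x^1: 0·1 + 1·0 = 0 ≡ 0 (mod 3)
x^2: 1·1 = 1 ≡ 1 (mod 3)
Result: x^2

f · g = x^2


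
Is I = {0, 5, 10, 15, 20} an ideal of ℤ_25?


Check ideal conditions for I = {0, 5, 10, 15, 20} in ℤ_25:
(1) I is an additive subgroup? Yes
(2) For r ∈ ℤ_25 and a ∈ I: r·a ∈ I? Yes

Yes, I is an ideal of ℤ_25


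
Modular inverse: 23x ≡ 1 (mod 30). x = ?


Use the extended Euclidean algorithm to write 1 = 23·s + 30·t; then s mod 30 is the inverse.
Euclidean algorithm:
  23 = 0·30 + 23
  30 = 1·23 + 7
  23 = 3·7 + 2
  7 = 3·2 + 1
  2 = 2·1 + 0
gcd(23,30) = 1
Back-substitution gives: 23·(-13) + 30·(10) = 1
So 23⁻¹ ≡ -13 ≡ 17 (mod 30)
Check: 23 × 17 = 391 ≡ 1 (mod 30) ✓

23⁻¹ ≡ 17 (mod 30)


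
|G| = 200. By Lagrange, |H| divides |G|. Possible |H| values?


Lagrange's theorem: |H| divides |G|
|G| = 200
Divisors of 200: 1, 2, 4, 5, 8, 10, 20, 25, 40, 50, 100, 200

Possible subgroup orders: {1, 2, 4, 5, 8, 10, 20, 25, 40, 50, 100, 200}


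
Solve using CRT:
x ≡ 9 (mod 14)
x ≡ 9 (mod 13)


m₁ = 14, m₂ = 13, gcd = 1, so CRT applies. M = m₁·m₂ = 182
Let M₁ = M/m₁ = 13, M₂ = M/m₂ = 14
Find y₁ ≡ M₁⁻¹ (mod m₁): 13⁻¹ ≡ 13 (mod 14)
Find y₂ ≡ M₂⁻¹ (mod m₂): 14⁻¹ ≡ 1 (mod 13)
x = a₁·M₁·y₁ + a₂·M₂·y₂ = 9·13·13 + 9·14·1 = 1647
Reduce mod 182: x ≡ 9
Check: 9 mod 14 = 9 ✓, 9 mod 13 = 9 ✓

x ≡ 9 (mod 182)


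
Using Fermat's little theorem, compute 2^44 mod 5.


Fermat's little theorem: if p is prime and gcd(a,p)=1, then a^(p-1) ≡ 1 (mod p)
p = 5 is prime, gcd(2,5) = 1
Reduce exponent: 44 mod 4 = 0
So 2^44 ≡ 2^0 (mod 5)
2^0 = 1

2^44 ≡ 1 (mod 5)


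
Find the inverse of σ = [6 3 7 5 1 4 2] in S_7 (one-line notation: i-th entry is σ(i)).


To find σ⁻¹, swap domain and range:
σ(1) = 6 → σ⁻¹(6) = 1
σ(2) = 3 → σ⁻¹(3) = 2
σ(3) = 7 → σ⁻¹(7) = 3
σ(4) = 5 → σ⁻¹(5) = 4
σ(5) = 1 → σ⁻¹(1) = 5
σ(6) = 4 → σ⁻¹(4) = 6
σ(7) = 2 → σ⁻¹(2) = 7

σ⁻¹ = [5 7 2 6 4 1 3]


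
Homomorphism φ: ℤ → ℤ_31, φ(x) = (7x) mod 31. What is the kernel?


Kernel = preimage of identity
ker(φ) = {x ∈ ℤ : 7x ≡ 0 (mod 31)}. gcd(7,31) = 1, so 7x ≡ 0 (mod 31) ⟺ x ≡ 0 (mod 31/1 = 31). Hence ker(φ) = 31ℤ

ker(φ) = 31ℤ


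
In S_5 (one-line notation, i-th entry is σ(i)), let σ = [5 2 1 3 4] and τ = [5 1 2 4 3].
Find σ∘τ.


σ∘τ: apply τ first, then σ
1 →τ 5 →σ 4
2 →τ 1 →σ 5
3 →τ 2 →σ 2
4 →τ 4 →σ 3
5 →τ 3 →σ 1

σ∘τ = [4 5 2 3 1]


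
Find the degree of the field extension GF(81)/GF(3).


GF(81) = GF(3^4), so the extension degree is 4

[GF(81)/GF(3)] = 4


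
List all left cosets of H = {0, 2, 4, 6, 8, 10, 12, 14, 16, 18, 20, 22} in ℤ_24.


H = {0, 2, 4, 6, 8, 10, 12, 14, 16, 18, 20, 22}, |H| = 12
Number of cosets = |G|/|H| = 24/12 = 2
0 + H = {0, 2, 4, 6, 8, 10, 12, 14, 16, 18, 20, 22}
1 + H = {1, 3, 5, 7, 9, 11, 13, 15, 17, 19, 21, 23}

Cosets: 0+H={0,2,4,6,8,10,12,14,16,18,20,22}; 1+H={1,3,5,7,9,11,13,15,17,19,21,23}


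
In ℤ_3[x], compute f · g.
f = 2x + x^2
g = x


Expand and collect like terms; reduce coefficients mod 3:
x^0: 0·0 = 0 ≡ 0 (mod 3)
x^1: 0·1 + 2·0 = 0 ≡ 0 (mod 3)
x^2: 2·1 + 1·0 = 2 ≡ 2 (mod 3)
x^3: 1·1 = 1 ≡ 1 (mod 3)
Result: 2x^2 + x^3

f · g = 2x^2 + x^3


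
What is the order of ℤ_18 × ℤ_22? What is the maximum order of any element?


|ℤ_18 × ℤ_22| = 18 × 22 = 396
Max element order = lcm(18,22) = 198
Cyclic? No (gcd=2)

|ℤ_18×ℤ_22| = 396, max element order = 198


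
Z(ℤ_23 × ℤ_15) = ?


Z(G) = {g ∈ G | gx = xg for all x ∈ G}
Direct product of abelian groups is abelian, so Z(G) = G

Z(ℤ_23 × ℤ_15) = ℤ_23 × ℤ_15


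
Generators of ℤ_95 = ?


g generates ℤ_n iff gcd(g,n) = 1
Prime factors of 95: 5, 19
Generators are g ∈ {1,...,94} not divisible by any of these primes.
Generators: {1, 2, 3, 4, 6, 7, 8, 9, 11, 12, 13, 14, 16, 17, 18, 21, 22, 23, 24, 26, 27, 28, 29, 31, 32, 33, 34, 36, 37, 39, 41, 42, 43, 44, 46, 47, 48, 49, 51, 52, 53, 54, 56, 58, 59, 61, 62, 63, 64, 66, 67, 68, 69, 71, 72, 73, 74, 77, 78, 79, 81, 82, 83, 84, 86, 87, 88, 89, 91, 92, 93, 94}
Number of generators = φ(95) = 72

Generators of ℤ_95 = {1, 2, 3, 4, 6, 7, 8, 9, 11, 12, 13, 14, 16, 17, 18, 21, 22, 23, 24, 26, 27, 28, 29, 31, 32, 33, 34, 36, 37, 39, 41, 42, 43, 44, 46, 47, 48, 49, 51, 52, 53, 54, 56, 58, 59, 61, 62, 63, 64, 66, 67, 68, 69, 71, 72, 73, 74, 77, 78, 79, 81, 82, 83, 84, 86, 87, 88, 89, 91, 92, 93, 94}


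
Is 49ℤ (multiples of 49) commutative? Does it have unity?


49ℤ is a commutative ring under +,× but has no multiplicative identity (1 ∉ 49ℤ); it has no zero divisors, but without unity it is not an integral domain
Commutative: Yes
Integral domain: No
Has unity: No

49ℤ (multiples of 49): Commutative=Yes, Unity=No


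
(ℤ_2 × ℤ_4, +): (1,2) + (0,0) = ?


Operation: componentwise addition mod (2, 4)
(1,2) + (0,0) = ((a₁+b₁) mod 2, (a₂+b₂) mod 4) with a = (1,2), b = (0,0)

(1,2) + (0,0) = (1,2)


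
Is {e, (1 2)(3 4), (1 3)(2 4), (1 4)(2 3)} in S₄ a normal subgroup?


H = {e, (1 2)(3 4), (1 3)(2 4), (1 4)(2 3)} in S₄
This is the Klein four-group V₄; it is normal in S₄ (it is a union of conjugacy classes)

Yes, normal subgroup


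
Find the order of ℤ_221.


ℤ_n has n elements.

|ℤ_221| = 221


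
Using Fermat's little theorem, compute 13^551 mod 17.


Fermat's little theorem: if p is prime and gcd(a,p)=1, then a^(p-1) ≡ 1 (mod p)
p = 17 is prime, gcd(13,17) = 1
Reduce exponent: 551 mod 16 = 7
So 13^551 ≡ 13^7 (mod 17)
13^7 mod 17 = 4

13^551 ≡ 4 (mod 17)


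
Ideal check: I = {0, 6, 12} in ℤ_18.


Check ideal conditions for I = {0, 6, 12} in ℤ_18:
(1) I is an additive subgroup? Yes
(2) For r ∈ ℤ_18 and a ∈ I: r·a ∈ I? Yes

Yes, I is an ideal of ℤ_18


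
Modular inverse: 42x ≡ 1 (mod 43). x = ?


Use the extended Euclidean algorithm to write 1 = 42·s + 43·t; then s mod 43 is the inverse.
Euclidean algorithm:
  42 = 0·43 + 42
  43 = 1·42 + 1
  42 = 42·1 + 0
gcd(42,43) = 1
Back-substitution gives: 42·(-1) + 43·(1) = 1
So 42⁻¹ ≡ -1 ≡ 42 (mod 43)
Check: 42 × 42 = 1764 ≡ 1 (mod 43) ✓

42⁻¹ ≡ 42 (mod 43)


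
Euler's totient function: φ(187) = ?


Factor n: 187 = 11 × 17
φ(n) = n · ∏(1 - 1/p) over distinct primes p | n
φ(187) = 187 · (1 - 1/11) · (1 - 1/17) = 160

φ(187) = 160


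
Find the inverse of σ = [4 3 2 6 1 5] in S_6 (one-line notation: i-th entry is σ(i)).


To find σ⁻¹, swap domain and range:
σ(1) = 4 → σ⁻¹(4) = 1
σ(2) = 3 → σ⁻¹(3) = 2
σ(3) = 2 → σ⁻¹(2) = 3
σ(4) = 6 → σ⁻¹(6) = 4
σ(5) = 1 → σ⁻¹(1) = 5
σ(6) = 5 → σ⁻¹(5) = 6

σ⁻¹ = [5 3 2 1 6 4]


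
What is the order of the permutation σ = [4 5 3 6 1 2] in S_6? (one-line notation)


Cycle decomposition: (1 4 6 2 5)
Cycle lengths: 5
Order = lcm(5) = 5

ord(σ) = 5


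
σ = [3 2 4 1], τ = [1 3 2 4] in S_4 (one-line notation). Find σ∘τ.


σ∘τ: apply τ first, then σ
1 →τ 1 →σ 3
2 →τ 3 →σ 4
3 →τ 2 →σ 2
4 →τ 4 →σ 1

σ∘τ = [3 4 2 1]


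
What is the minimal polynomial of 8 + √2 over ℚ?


Let α = 8 + √2. Then α - 8 = √2, so (α - 8)² = 2, giving α² - 16α + 62 = 0. Degree 2 and α ∉ ℚ, so this is the minimal polynomial.

Minimal polynomial: x² - 16x + 62


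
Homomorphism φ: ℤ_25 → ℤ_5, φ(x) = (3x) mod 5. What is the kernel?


Kernel = preimage of identity
ker(φ) = {x ∈ ℤ_25 : 3x ≡ 0 (mod 5)}. Since 5 | 25, φ is well-defined. The kernel is the cyclic subgroup ⟨5⟩ of ℤ_25 (order 5), i.e. {0, 5, 10, 15, 20}

ker(φ) = {0, 5, 10, 15, 20}


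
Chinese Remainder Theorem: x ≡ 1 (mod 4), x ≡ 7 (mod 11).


m₁ = 4, m₂ = 11, gcd = 1, so CRT applies. M = m₁·m₂ = 44
Let M₁ = M/m₁ = 11, M₂ = M/m₂ = 4
Find y₁ ≡ M₁⁻¹ (mod m₁): 11⁻¹ ≡ 3 (mod 4)
Find y₂ ≡ M₂⁻¹ (mod m₂): 4⁻¹ ≡ 3 (mod 11)
x = a₁·M₁·y₁ + a₂·M₂·y₂ = 1·11·3 + 7·4·3 = 117
Reduce mod 44: x ≡ 29
Check: 29 mod 4 = 1 ✓, 29 mod 11 = 7 ✓

x ≡ 29 (mod 44)


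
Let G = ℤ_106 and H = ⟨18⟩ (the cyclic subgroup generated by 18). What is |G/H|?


|⟨18⟩| = n / gcd(18, 106) = 106 / 2 = 53
H is normal (ℤ_106 is abelian).
|G/H| = |G| / |H| = 106 / 53 = 2

|G/H| = 2


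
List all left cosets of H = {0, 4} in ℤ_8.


H = {0, 4}, |H| = 2
Number of cosets = |G|/|H| = 8/2 = 4
0 + H = {0, 4}
1 + H = {1, 5}
2 + H = {2, 6}
3 + H = {3, 7}

Cosets: 0+H={0,4}; 1+H={1,5}; 2+H={2,6}; 3+H={3,7}


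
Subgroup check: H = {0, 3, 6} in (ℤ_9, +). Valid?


Subgroup test for H = {0, 3, 6} in (ℤ_9, +):
(1) 0 ∈ H? Yes
(2) Closure: for all a,b ∈ H, (a+b) mod 9 ∈ H? Yes
(3) Inverses: for all a ∈ H, -a mod 9 ∈ H? Yes

Yes, H is a subgroup of ℤ_9


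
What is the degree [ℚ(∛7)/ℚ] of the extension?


∛7 has minimal polynomial x³ - 7 (irreducible over ℚ since 7 is not a perfect cube)

[ℚ(∛7)/ℚ] = 3


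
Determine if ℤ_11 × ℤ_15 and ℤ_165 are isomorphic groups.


Comparing ℤ_11 × ℤ_15 and ℤ_165:
gcd(11,15) = 1, so ℤ_11 × ℤ_15 ≅ ℤ_165 (CRT)

Yes, ℤ_11 × ℤ_15 ≅ ℤ_165


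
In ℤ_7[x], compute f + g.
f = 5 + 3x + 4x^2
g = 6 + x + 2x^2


Add coefficients mod 7:
x^0: 5 + 6 = 4 (mod 7)
x^1: 3 + 1 = 4 (mod 7)
x^2: 4 + 2 = 6 (mod 7)
Result: 4 + 4x + 6x^2

f + g = 4 + 4x + 6x^2


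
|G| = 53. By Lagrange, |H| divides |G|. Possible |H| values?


Lagrange's theorem: |H| divides |G|
|G| = 53
Divisors of 53: 1, 53

Possible subgroup orders: {1, 53}


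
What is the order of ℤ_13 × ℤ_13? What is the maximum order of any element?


|ℤ_13 × ℤ_13| = 13 × 13 = 169
Max element order = lcm(13,13) = 13
Cyclic? No (gcd=13)

|ℤ_13×ℤ_13| = 169, max element order = 13


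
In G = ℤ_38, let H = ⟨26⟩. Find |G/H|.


|⟨26⟩| = n / gcd(26, 38) = 38 / 2 = 19
H is normal (ℤ_38 is abelian).
|G/H| = |G| / |H| = 38 / 19 = 2

|G/H| = 2


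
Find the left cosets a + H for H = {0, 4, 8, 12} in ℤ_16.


H = {0, 4, 8, 12}, |H| = 4
Number of cosets = |G|/|H| = 16/4 = 4
0 + H = {0, 4, 8, 12}
1 + H = {1, 5, 9, 13}
2 + H = {2, 6, 10, 14}
3 + H = {3, 7, 11, 15}

Cosets: 0+H={0,4,8,12}; 1+H={1,5,9,13}; 2+H={2,6,10,14}; 3+H={3,7,11,15}


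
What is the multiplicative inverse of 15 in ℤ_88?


Use the extended Euclidean algorithm to write 1 = 15·s + 88·t; then s mod 88 is the inverse.
Euclidean algorithm:
  15 = 0·88 + 15
  88 = 5·15 + 13
  15 = 1·13 + 2
  13 = 6·2 + 1
  2 = 2·1 + 0
gcd(15,88) = 1
Back-substitution gives: 15·(-41) + 88·(7) = 1
So 15⁻¹ ≡ -41 ≡ 47 (mod 88)
Check: 15 × 47 = 705 ≡ 1 (mod 88) ✓

15⁻¹ ≡ 47 (mod 88)


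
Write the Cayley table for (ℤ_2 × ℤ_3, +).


Elements: {(0,0), (0,1), (0,2), (1,0), (1,1), (1,2)}
Operation: componentwise addition mod (2, 3)
Entry (a, b) = ((a₁+b₁) mod 2, (a₂+b₂) mod 3)

Cayley table:
      | (0,0) | (0,1) | (0,2) | (1,0) | (1,1) | (1,2)
(0,0) | (0,0) | (0,1) | (0,2) | (1,0) | (1,1) | (1,2)
(0,1) | (0,1) | (0,2) | (0,0) | (1,1) | (1,2) | (1,0)
(0,2) | (0,2) | (0,0) | (0,1) | (1,2) | (1,0) | (1,1)
(1,0) | (1,0) | (1,1) | (1,2) | (0,0) | (0,1) | (0,2)
(1,1) | (1,1) | (1,2) | (1,0) | (0,1) | (0,2) | (0,0)
(1,2) | (1,2) | (1,0) | (1,1) | (0,2) | (0,0) | (0,1)


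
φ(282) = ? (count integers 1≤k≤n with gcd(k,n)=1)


Factor n: 282 = 2 × 3 × 47
φ(n) = n · ∏(1 - 1/p) over distinct primes p | n
φ(282) = 282 · (1 - 1/2) · (1 - 1/3) · (1 - 1/47) = 92

φ(282) = 92


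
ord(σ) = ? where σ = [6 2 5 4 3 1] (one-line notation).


Cycle decomposition: (1 6) (3 5)
Cycle lengths: 2, 2
Order = lcm(2, 2) = 2

ord(σ) = 2


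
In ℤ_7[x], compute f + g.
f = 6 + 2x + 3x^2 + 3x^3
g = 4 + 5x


Add coefficients mod 7:
x^0: 6 + 4 = 3 (mod 7)
x^1: 2 + 5 = 0 (mod 7)
x^2: 3 + 0 = 3 (mod 7)
x^3: 3 + 0 = 3 (mod 7)
Result: 3 + 3x^2 + 3x^3

f + g = 3 + 3x^2 + 3x^3


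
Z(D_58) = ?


Z(G) = {g ∈ G | gx = xg for all x ∈ G}
For even n, Z(D_n) = {e, r^(n/2)}: the 180° rotation r^29 commutes with every reflection and rotation

Z(D_58) = {e, r^29}


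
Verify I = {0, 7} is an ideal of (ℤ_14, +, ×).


Check ideal conditions for I = {0, 7} in ℤ_14:
(1) I is an additive subgroup? Yes
(2) For r ∈ ℤ_14 and a ∈ I: r·a ∈ I? Yes

Yes, I is an ideal of ℤ_14


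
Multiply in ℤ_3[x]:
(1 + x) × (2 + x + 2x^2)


Expand and collect like terms; reduce coefficients mod 3:
x^0: 1·2 = 2 ≡ 2 (mod 3)
x^1: 1·1 + 1·2 = 3 ≡ 0 (mod 3)
x^2: 1·2 + 1·1 = 3 ≡ 0 (mod 3)
x^3: 1·2 = 2 ≡ 2 (mod 3)
Result: 2 + 2x^3

f · g = 2 + 2x^3


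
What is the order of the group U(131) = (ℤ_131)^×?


U(n) is the group of units mod n; |U(n)| = φ(n)
|U(131)| = φ(131) = 130

|U(131) = (ℤ_131)^×| = 130


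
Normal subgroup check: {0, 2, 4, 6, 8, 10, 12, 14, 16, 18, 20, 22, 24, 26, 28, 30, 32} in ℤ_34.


H = {0, 2, 4, 6, 8, 10, 12, 14, 16, 18, 20, 22, 24, 26, 28, 30, 32} in ℤ_34
ℤ_34 is abelian; every subgroup of an abelian group is normal

Yes, normal subgroup


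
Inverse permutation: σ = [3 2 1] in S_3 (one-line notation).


To find σ⁻¹, swap domain and range:
σ(1) = 3 → σ⁻¹(3) = 1
σ(2) = 2 → σ⁻¹(2) = 2
σ(3) = 1 → σ⁻¹(1) = 3

σ⁻¹ = [3 2 1]


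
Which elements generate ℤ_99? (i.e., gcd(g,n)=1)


g generates ℤ_n iff gcd(g,n) = 1
Prime factors of 99: 3, 11
Generators are g ∈ {1,...,98} not divisible by any of these primes.
Generators: {1, 2, 4, 5, 7, 8, 10, 13, 14, 16, 17, 19, 20, 23, 25, 26, 28, 29, 31, 32, 34, 35, 37, 38, 40, 41, 43, 46, 47, 49, 50, 52, 53, 56, 58, 59, 61, 62, 64, 65, 67, 68, 70, 71, 73, 74, 76, 79, 80, 82, 83, 85, 86, 89, 91, 92, 94, 95, 97, 98}
Number of generators = φ(99) = 60

Generators of ℤ_99 = {1, 2, 4, 5, 7, 8, 10, 13, 14, 16, 17, 19, 20, 23, 25, 26, 28, 29, 31, 32, 34, 35, 37, 38, 40, 41, 43, 46, 47, 49, 50, 52, 53, 56, 58, 59, 61, 62, 64, 65, 67, 68, 70, 71, 73, 74, 76, 79, 80, 82, 83, 85, 86, 89, 91, 92, 94, 95, 97, 98}
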